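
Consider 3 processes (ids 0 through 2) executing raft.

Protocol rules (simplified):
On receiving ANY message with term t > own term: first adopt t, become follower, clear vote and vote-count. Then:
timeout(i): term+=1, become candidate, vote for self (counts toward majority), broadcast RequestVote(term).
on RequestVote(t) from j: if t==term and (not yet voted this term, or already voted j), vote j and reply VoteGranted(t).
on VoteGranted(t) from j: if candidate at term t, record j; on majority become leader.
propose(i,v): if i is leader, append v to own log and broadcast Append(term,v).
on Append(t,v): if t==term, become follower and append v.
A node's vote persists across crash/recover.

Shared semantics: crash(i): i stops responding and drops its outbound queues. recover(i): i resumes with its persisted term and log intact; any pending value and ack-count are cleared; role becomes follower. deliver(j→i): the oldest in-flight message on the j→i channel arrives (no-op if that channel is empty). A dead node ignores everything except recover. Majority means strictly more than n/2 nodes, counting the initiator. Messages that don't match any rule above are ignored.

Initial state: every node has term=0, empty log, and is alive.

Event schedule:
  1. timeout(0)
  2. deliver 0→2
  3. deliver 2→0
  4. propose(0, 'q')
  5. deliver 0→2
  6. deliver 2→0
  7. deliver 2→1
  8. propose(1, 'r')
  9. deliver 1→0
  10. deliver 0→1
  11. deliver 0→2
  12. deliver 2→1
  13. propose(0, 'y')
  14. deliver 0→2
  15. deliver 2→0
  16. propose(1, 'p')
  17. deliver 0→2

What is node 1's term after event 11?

1

e1 timeout(0): 0[cand,t=1,-]
e2 deliver 0→2: 2[foll,t=1,-]
e3 deliver 2→0: 0[lead,t=1,-]
e4 propose(0,'q'): 0[lead,t=1,q]
e5 deliver 0→2: 2[foll,t=1,q]
e6 deliver 2→0: ·
e7 deliver 2→1: ·
e8 propose(1,'r'): ·
e9 deliver 1→0: ·
e10 deliver 0→1: 1[foll,t=1,-]
e11 deliver 0→2: ·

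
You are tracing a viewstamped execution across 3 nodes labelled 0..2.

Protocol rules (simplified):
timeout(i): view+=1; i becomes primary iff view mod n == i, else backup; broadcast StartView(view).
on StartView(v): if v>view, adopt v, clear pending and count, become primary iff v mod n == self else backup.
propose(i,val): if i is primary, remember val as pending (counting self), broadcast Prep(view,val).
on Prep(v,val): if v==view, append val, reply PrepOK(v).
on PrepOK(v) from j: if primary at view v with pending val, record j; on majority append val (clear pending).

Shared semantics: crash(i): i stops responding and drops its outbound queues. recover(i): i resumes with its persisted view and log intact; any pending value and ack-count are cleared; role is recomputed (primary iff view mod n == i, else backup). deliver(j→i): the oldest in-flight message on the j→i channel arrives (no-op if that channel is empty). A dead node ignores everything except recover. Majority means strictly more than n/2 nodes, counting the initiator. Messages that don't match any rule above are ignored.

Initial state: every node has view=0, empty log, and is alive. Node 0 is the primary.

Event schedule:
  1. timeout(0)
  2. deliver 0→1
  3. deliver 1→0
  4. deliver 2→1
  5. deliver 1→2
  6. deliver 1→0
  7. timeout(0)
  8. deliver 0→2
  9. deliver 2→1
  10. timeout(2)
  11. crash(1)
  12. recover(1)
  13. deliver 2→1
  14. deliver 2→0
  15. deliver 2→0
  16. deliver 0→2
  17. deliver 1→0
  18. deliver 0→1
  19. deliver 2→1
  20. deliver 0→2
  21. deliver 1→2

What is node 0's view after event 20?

e1 timeout(0): 0[back,v=1,-]
e2 deliver 0→1: 1[prim,v=1,-]
e3 deliver 1→0: ·
e4 deliver 2→1: ·
e5 deliver 1→2: ·
e6 deliver 1→0: ·
e7 timeout(0): 0[back,v=2,-]
e8 deliver 0→2: 2[back,v=1,-]
e9 deliver 2→1: ·
e10 timeout(2): 2[prim,v=2,-]
e11 crash(1): 1[✗prim,v=1,-]
e12 recover(1): 1[prim,v=1,-]
e13 deliver 2→1: 1[back,v=2,-]
e14 deliver 2→0: ·
e15 deliver 2→0: ·
e16 deliver 0→2: ·
e17 deliver 1→0: ·
e18 deliver 0→1: ·
e19 deliver 2→1: ·
e20 deliver 0→2: ·

2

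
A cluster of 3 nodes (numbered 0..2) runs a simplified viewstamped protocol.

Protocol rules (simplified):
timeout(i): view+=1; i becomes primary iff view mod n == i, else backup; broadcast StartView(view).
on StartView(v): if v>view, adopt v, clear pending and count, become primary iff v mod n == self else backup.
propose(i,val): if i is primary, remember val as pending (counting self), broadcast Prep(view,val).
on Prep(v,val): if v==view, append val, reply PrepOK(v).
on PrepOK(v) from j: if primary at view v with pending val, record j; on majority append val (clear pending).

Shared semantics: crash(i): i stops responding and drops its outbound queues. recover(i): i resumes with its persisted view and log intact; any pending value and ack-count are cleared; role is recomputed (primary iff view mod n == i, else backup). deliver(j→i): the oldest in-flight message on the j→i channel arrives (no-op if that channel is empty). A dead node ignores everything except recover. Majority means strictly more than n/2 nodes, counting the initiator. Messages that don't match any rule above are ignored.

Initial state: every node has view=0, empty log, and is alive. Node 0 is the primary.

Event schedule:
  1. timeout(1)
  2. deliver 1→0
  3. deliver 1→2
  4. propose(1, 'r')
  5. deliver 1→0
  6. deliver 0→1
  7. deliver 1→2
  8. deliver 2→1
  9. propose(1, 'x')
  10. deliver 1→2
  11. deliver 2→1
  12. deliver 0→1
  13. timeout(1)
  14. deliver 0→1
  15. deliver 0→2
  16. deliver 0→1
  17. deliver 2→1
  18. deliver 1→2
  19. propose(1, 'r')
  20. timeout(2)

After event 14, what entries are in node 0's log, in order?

r

after 1 — timeout(1): n1:prim/v1/[-]
after 2 — deliver 1→0: n0:back/v1/[-]
after 3 — deliver 1→2: n2:back/v1/[-]
after 4 — propose(1,'r'): ·
after 5 — deliver 1→0: n0:back/v1/[r]
after 6 — deliver 0→1: n1:prim/v1/[r]
after 7 — deliver 1→2: n2:back/v1/[r]
after 8 — deliver 2→1: ·
after 9 — propose(1,'x'): ·
after 10 — deliver 1→2: n2:back/v1/[r,x]
after 11 — deliver 2→1: n1:prim/v1/[r,x]
after 12 — deliver 0→1: ·
after 13 — timeout(1): n1:back/v2/[r,x]
after 14 — deliver 0→1: ·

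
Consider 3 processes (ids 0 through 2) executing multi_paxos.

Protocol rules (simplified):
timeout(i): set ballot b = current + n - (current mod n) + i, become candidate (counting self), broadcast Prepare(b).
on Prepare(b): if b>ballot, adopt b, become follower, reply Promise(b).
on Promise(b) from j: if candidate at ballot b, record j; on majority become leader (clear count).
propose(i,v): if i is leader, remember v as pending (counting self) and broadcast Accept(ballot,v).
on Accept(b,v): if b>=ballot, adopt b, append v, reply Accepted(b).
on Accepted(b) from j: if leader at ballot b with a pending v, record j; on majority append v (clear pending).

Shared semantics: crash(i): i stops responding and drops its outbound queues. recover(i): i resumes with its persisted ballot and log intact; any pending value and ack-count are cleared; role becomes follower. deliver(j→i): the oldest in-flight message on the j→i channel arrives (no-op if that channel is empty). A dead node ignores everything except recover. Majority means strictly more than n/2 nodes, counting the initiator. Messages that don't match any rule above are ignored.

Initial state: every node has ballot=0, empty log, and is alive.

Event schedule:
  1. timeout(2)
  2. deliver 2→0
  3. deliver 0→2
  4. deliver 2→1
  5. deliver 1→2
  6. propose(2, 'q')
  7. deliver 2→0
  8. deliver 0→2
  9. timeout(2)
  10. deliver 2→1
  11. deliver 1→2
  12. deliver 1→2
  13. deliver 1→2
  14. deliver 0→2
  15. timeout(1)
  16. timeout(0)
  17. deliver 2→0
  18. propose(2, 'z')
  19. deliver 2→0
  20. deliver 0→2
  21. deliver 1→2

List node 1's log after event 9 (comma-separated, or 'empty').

e1 timeout(2): 2[cand,b=5,-]
e2 deliver 2→0: 0[foll,b=5,-]
e3 deliver 0→2: 2[lead,b=5,-]
e4 deliver 2→1: 1[foll,b=5,-]
e5 deliver 1→2: ·
e6 propose(2,'q'): ·
e7 deliver 2→0: 0[foll,b=5,q]
e8 deliver 0→2: 2[lead,b=5,q]
e9 timeout(2): 2[cand,b=8,q]

empty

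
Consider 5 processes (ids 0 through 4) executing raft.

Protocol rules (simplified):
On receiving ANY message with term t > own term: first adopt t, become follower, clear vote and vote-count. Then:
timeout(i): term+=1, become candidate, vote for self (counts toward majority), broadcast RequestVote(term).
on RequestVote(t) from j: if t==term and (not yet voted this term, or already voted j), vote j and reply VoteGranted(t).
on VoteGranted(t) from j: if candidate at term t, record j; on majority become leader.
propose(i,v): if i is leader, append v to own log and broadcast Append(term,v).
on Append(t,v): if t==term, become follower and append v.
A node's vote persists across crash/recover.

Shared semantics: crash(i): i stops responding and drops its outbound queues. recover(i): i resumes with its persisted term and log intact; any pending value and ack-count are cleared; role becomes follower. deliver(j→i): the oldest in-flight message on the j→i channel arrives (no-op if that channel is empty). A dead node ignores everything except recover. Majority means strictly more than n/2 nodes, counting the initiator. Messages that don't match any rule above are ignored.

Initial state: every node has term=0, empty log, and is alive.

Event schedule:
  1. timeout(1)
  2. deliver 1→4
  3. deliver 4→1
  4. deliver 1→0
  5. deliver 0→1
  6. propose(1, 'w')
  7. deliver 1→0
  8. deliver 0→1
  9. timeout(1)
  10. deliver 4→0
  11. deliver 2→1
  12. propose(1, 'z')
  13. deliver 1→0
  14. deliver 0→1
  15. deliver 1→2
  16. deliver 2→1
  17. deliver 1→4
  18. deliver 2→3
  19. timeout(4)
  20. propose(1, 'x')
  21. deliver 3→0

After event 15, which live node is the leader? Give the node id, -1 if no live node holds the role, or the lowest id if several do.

e1 timeout(1): 1[cand,t=1,-]
e2 deliver 1→4: 4[foll,t=1,-]
e3 deliver 4→1: ·
e4 deliver 1→0: 0[foll,t=1,-]
e5 deliver 0→1: 1[lead,t=1,-]
e6 propose(1,'w'): 1[lead,t=1,w]
e7 deliver 1→0: 0[foll,t=1,w]
e8 deliver 0→1: ·
e9 timeout(1): 1[cand,t=2,w]
e10 deliver 4→0: ·
e11 deliver 2→1: ·
e12 propose(1,'z'): ·
e13 deliver 1→0: 0[foll,t=2,w]
e14 deliver 0→1: ·
e15 deliver 1→2: 2[foll,t=1,-]

-1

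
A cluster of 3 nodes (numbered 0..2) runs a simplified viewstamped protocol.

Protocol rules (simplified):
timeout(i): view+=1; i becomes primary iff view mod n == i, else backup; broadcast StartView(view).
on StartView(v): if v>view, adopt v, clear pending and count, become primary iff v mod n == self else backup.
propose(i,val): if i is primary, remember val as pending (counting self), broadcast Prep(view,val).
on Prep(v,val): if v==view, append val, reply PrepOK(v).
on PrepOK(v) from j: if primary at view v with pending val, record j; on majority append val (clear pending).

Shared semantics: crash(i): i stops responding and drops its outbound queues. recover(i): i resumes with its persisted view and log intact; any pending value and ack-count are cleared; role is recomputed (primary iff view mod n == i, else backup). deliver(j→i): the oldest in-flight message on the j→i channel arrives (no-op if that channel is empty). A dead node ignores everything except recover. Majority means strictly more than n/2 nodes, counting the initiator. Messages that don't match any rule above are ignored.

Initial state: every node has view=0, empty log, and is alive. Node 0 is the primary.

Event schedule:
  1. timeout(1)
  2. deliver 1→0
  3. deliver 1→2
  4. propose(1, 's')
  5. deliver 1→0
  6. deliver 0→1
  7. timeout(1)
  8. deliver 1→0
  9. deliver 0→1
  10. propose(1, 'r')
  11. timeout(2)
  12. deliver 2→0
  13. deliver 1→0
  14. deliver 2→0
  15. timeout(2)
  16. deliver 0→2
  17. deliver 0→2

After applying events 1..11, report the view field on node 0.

after 1 — timeout(1): n1:prim/v1/[-]
after 2 — deliver 1→0: n0:back/v1/[-]
after 3 — deliver 1→2: n2:back/v1/[-]
after 4 — propose(1,'s'): ·
after 5 — deliver 1→0: n0:back/v1/[s]
after 6 — deliver 0→1: n1:prim/v1/[s]
after 7 — timeout(1): n1:back/v2/[s]
after 8 — deliver 1→0: n0:back/v2/[s]
after 9 — deliver 0→1: ·
after 10 — propose(1,'r'): ·
after 11 — timeout(2): n2:prim/v2/[-]

2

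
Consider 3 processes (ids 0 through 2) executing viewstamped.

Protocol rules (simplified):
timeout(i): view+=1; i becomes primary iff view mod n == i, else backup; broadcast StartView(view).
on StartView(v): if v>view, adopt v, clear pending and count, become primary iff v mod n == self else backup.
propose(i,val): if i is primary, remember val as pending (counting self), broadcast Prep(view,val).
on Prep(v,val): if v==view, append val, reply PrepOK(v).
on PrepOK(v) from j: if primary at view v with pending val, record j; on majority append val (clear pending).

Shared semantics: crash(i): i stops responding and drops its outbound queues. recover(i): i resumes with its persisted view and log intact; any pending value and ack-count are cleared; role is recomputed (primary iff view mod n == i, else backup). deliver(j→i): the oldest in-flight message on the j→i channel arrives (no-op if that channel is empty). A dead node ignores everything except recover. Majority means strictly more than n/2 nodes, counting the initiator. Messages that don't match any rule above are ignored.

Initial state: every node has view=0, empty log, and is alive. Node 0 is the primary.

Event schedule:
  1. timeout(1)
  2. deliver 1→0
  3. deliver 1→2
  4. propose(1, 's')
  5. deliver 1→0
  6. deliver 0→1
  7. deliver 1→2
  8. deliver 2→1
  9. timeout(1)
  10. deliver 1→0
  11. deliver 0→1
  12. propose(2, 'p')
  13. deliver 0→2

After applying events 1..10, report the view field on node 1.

1. timeout(1):  <1:prim v1 ->
2. deliver 1→0:  <0:back v1 ->
3. deliver 1→2:  <2:back v1 ->
4. propose(1,'s'):  nop
5. deliver 1→0:  <0:back v1 s>
6. deliver 0→1:  <1:prim v1 s>
7. deliver 1→2:  <2:back v1 s>
8. deliver 2→1:  nop
9. timeout(1):  <1:back v2 s>
10. deliver 1→0:  <0:back v2 s>

2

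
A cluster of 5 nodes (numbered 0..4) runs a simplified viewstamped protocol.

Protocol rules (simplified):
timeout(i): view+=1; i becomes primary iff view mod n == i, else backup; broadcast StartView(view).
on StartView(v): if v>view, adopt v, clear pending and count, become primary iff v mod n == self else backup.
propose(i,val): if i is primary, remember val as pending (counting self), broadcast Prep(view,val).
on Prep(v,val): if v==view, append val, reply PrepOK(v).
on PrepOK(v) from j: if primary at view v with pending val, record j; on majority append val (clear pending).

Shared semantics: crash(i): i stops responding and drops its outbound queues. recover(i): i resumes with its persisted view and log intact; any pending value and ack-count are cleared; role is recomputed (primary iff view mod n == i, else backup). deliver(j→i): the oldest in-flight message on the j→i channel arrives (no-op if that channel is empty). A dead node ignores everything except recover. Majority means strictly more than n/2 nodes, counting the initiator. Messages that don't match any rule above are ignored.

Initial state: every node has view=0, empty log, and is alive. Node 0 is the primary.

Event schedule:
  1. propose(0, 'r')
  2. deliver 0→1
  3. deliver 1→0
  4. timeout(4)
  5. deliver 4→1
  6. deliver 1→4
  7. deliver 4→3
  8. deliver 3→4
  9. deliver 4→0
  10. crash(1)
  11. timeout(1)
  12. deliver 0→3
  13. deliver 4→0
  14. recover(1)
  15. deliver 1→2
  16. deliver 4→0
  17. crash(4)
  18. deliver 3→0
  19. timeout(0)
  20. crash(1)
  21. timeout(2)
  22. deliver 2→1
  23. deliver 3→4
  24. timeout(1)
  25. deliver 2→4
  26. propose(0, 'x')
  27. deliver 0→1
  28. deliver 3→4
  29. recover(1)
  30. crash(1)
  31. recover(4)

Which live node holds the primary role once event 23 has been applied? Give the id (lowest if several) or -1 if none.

1. propose(0,'r'):  nop
2. deliver 0→1:  <1:back v0 r>
3. deliver 1→0:  nop
4. timeout(4):  <4:back v1 ->
5. deliver 4→1:  <1:prim v1 r>
6. deliver 1→4:  nop
7. deliver 4→3:  <3:back v1 ->
8. deliver 3→4:  nop
9. deliver 4→0:  <0:back v1 ->
10. crash(1):  <1:✗prim v1 r>
11. timeout(1):  nop
12. deliver 0→3:  nop
13. deliver 4→0:  nop
14. recover(1):  <1:prim v1 r>
15. deliver 1→2:  nop
16. deliver 4→0:  nop
17. crash(4):  <4:✗back v1 ->
18. deliver 3→0:  nop
19. timeout(0):  <0:back v2 ->
20. crash(1):  <1:✗prim v1 r>
21. timeout(2):  <2:back v1 ->
22. deliver 2→1:  nop
23. deliver 3→4:  nop

-1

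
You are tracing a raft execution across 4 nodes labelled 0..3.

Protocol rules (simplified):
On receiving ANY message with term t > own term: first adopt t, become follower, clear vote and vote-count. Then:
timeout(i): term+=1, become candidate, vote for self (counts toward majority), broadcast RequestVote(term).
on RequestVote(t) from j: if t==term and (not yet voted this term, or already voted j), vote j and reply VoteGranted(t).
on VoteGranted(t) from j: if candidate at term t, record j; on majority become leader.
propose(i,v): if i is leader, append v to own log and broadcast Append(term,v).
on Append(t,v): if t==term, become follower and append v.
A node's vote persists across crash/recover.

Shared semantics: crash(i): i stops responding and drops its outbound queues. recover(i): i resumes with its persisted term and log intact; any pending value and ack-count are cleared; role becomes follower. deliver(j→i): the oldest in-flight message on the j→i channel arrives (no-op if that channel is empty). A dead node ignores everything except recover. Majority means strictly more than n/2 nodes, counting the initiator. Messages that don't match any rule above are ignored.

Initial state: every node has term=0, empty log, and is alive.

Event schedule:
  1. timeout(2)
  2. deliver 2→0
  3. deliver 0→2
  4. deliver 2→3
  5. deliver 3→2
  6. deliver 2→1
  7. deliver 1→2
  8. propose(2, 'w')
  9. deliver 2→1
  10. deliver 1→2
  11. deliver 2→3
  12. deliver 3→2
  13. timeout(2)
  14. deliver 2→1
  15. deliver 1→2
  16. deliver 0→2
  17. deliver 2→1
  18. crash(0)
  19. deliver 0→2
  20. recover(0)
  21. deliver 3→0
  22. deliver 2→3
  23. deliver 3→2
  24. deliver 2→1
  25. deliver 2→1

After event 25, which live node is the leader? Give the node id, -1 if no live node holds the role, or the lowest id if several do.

step 1 timeout(2): 2={cand,t=1,log=-}
step 2 deliver 2→0: 0={foll,t=1,log=-}
step 3 deliver 0→2: —
step 4 deliver 2→3: 3={foll,t=1,log=-}
step 5 deliver 3→2: 2={lead,t=1,log=-}
step 6 deliver 2→1: 1={foll,t=1,log=-}
step 7 deliver 1→2: —
step 8 propose(2,'w'): 2={lead,t=1,log=w}
step 9 deliver 2→1: 1={foll,t=1,log=w}
step 10 deliver 1→2: —
step 11 deliver 2→3: 3={foll,t=1,log=w}
step 12 deliver 3→2: —
step 13 timeout(2): 2={cand,t=2,log=w}
step 14 deliver 2→1: 1={foll,t=2,log=w}
step 15 deliver 1→2: —
step 16 deliver 0→2: —
step 17 deliver 2→1: —
step 18 crash(0): 0={✗foll,t=1,log=-}
step 19 deliver 0→2: —
step 20 recover(0): 0={foll,t=1,log=-}
step 21 deliver 3→0: —
step 22 deliver 2→3: 3={foll,t=2,log=w}
step 23 deliver 3→2: 2={lead,t=2,log=w}
step 24 deliver 2→1: —
step 25 deliver 2→1: —

2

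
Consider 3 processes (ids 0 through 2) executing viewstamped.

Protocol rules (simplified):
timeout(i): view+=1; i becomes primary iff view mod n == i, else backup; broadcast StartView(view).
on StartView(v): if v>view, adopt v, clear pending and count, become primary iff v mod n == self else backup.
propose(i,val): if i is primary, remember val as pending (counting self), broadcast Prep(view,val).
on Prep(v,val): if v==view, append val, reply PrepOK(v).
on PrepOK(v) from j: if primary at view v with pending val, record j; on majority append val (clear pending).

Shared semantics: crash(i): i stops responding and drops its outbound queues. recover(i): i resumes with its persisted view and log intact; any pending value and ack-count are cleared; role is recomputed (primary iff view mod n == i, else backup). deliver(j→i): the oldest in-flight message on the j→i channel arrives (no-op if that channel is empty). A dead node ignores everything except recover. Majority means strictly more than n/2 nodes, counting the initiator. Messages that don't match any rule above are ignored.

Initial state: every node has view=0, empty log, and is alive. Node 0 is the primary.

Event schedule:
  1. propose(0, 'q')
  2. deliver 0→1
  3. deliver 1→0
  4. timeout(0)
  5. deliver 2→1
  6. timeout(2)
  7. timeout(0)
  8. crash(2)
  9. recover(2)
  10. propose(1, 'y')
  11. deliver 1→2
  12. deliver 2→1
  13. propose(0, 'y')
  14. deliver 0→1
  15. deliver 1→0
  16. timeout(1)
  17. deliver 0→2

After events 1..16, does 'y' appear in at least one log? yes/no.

no

[1] propose(0,'q') → ∅
[2] deliver 0→1 → N1(back v0 [q])
[3] deliver 1→0 → N0(prim v0 [q])
[4] timeout(0) → N0(back v1 [q])
[5] deliver 2→1 → ∅
[6] timeout(2) → N2(back v1 [-])
[7] timeout(0) → N0(back v2 [q])
[8] crash(2) → N2(✗back v1 [-])
[9] recover(2) → N2(back v1 [-])
[10] propose(1,'y') → ∅
[11] deliver 1→2 → ∅
[12] deliver 2→1 → ∅
[13] propose(0,'y') → ∅
[14] deliver 0→1 → N1(prim v1 [q])
[15] deliver 1→0 → ∅
[16] timeout(1) → N1(back v2 [q])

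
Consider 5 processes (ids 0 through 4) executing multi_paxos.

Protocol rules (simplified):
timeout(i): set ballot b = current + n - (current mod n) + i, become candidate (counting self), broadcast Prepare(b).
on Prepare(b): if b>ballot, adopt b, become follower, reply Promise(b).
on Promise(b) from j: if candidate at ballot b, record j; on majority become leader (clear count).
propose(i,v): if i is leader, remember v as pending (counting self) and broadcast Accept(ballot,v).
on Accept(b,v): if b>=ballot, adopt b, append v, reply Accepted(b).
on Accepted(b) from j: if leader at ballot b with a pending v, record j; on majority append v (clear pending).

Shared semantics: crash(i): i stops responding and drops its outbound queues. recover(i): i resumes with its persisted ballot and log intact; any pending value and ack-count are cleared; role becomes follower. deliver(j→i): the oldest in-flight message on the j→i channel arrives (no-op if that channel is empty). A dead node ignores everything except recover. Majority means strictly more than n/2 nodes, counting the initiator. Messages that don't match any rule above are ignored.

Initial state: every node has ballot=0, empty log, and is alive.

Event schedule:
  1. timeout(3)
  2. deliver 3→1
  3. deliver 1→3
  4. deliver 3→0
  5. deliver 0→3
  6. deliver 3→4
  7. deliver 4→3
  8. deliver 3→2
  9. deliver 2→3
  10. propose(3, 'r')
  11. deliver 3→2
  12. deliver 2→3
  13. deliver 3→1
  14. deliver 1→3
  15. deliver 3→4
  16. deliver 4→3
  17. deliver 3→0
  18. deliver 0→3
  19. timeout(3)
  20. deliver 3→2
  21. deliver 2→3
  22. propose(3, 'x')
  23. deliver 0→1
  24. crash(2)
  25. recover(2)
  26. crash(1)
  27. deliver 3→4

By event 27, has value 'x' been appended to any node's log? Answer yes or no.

[1] timeout(3) → N3(cand b8 [-])
[2] deliver 3→1 → N1(foll b8 [-])
[3] deliver 1→3 → ∅
[4] deliver 3→0 → N0(foll b8 [-])
[5] deliver 0→3 → N3(lead b8 [-])
[6] deliver 3→4 → N4(foll b8 [-])
[7] deliver 4→3 → ∅
[8] deliver 3→2 → N2(foll b8 [-])
[9] deliver 2→3 → ∅
[10] propose(3,'r') → ∅
[11] deliver 3→2 → N2(foll b8 [r])
[12] deliver 2→3 → ∅
[13] deliver 3→1 → N1(foll b8 [r])
[14] deliver 1→3 → N3(lead b8 [r])
[15] deliver 3→4 → N4(foll b8 [r])
[16] deliver 4→3 → ∅
[17] deliver 3→0 → N0(foll b8 [r])
[18] deliver 0→3 → ∅
[19] timeout(3) → N3(cand b13 [r])
[20] deliver 3→2 → N2(foll b13 [r])
[21] deliver 2→3 → ∅
[22] propose(3,'x') → ∅
[23] deliver 0→1 → ∅
[24] crash(2) → N2(✗foll b13 [r])
[25] recover(2) → N2(foll b13 [r])
[26] crash(1) → N1(✗foll b8 [r])
[27] deliver 3→4 → N4(foll b13 [r])

no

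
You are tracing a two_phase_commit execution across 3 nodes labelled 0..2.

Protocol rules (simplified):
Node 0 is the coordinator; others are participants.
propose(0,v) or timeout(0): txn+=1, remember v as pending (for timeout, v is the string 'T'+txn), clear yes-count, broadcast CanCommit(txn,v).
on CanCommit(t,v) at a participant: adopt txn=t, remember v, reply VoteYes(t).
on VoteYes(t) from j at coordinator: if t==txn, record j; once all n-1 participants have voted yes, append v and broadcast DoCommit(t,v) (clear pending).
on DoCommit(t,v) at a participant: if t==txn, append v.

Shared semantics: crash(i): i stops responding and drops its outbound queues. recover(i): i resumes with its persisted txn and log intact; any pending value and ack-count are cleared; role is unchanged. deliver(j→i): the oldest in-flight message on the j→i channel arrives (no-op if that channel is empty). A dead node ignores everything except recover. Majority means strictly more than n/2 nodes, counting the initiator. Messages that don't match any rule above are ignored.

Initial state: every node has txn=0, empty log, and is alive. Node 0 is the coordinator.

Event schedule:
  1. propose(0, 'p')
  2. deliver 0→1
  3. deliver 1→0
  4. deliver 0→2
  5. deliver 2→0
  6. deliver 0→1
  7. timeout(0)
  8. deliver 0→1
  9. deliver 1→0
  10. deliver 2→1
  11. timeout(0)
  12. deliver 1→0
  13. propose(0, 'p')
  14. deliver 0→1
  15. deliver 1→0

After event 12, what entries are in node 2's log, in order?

step 1 propose(0,'p'): 0={coor,t=1,log=-}
step 2 deliver 0→1: 1={part,t=1,log=-}
step 3 deliver 1→0: —
step 4 deliver 0→2: 2={part,t=1,log=-}
step 5 deliver 2→0: 0={coor,t=1,log=p}
step 6 deliver 0→1: 1={part,t=1,log=p}
step 7 timeout(0): 0={coor,t=2,log=p}
step 8 deliver 0→1: 1={part,t=2,log=p}
step 9 deliver 1→0: —
step 10 deliver 2→1: —
step 11 timeout(0): 0={coor,t=3,log=p}
step 12 deliver 1→0: —

empty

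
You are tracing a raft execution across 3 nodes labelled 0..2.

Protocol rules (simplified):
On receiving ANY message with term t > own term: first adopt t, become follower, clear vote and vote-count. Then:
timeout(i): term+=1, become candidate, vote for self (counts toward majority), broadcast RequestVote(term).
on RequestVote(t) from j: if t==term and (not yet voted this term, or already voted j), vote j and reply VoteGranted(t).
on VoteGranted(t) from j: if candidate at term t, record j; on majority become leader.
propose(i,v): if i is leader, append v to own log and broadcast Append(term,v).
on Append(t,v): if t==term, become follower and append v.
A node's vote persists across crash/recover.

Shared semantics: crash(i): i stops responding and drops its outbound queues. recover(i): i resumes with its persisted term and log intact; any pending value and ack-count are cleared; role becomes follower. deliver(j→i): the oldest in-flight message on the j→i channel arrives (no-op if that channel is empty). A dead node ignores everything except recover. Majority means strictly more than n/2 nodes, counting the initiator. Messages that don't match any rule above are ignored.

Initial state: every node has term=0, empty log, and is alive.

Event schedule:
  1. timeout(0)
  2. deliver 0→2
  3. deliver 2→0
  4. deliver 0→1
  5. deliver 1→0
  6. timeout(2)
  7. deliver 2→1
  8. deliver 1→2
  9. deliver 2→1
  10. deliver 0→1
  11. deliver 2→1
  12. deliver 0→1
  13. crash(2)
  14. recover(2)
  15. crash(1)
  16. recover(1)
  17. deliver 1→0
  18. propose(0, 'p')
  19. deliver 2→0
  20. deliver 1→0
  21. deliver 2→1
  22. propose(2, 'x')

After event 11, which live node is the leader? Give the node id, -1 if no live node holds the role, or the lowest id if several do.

1. timeout(0):  <0:cand t1 ->
2. deliver 0→2:  <2:foll t1 ->
3. deliver 2→0:  <0:lead t1 ->
4. deliver 0→1:  <1:foll t1 ->
5. deliver 1→0:  nop
6. timeout(2):  <2:cand t2 ->
7. deliver 2→1:  <1:foll t2 ->
8. deliver 1→2:  <2:lead t2 ->
9. deliver 2→1:  nop
10. deliver 0→1:  nop
11. deliver 2→1:  nop

0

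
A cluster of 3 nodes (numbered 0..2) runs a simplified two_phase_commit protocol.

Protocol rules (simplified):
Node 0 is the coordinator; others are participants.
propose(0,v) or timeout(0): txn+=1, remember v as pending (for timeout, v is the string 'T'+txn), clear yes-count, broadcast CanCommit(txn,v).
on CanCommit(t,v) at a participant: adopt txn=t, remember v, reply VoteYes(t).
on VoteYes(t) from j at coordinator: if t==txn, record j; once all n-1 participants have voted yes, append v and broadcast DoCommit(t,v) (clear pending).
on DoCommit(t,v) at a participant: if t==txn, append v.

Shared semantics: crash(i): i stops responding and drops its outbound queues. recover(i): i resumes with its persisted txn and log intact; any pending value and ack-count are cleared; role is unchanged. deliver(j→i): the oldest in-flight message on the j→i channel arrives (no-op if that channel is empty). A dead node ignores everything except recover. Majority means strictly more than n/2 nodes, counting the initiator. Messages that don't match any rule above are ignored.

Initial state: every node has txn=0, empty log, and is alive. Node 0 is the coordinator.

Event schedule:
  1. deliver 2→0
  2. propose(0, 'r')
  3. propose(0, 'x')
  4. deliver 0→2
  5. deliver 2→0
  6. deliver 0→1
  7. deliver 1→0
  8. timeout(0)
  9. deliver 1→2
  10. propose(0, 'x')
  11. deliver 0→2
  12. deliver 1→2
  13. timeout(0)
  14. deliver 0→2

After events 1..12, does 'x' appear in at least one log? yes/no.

no

e1 deliver 2→0: ·
e2 propose(0,'r'): 0[coor,t=1,-]
e3 propose(0,'x'): 0[coor,t=2,-]
e4 deliver 0→2: 2[part,t=1,-]
e5 deliver 2→0: ·
e6 deliver 0→1: 1[part,t=1,-]
e7 deliver 1→0: ·
e8 timeout(0): 0[coor,t=3,-]
e9 deliver 1→2: ·
e10 propose(0,'x'): 0[coor,t=4,-]
e11 deliver 0→2: 2[part,t=2,-]
e12 deliver 1→2: ·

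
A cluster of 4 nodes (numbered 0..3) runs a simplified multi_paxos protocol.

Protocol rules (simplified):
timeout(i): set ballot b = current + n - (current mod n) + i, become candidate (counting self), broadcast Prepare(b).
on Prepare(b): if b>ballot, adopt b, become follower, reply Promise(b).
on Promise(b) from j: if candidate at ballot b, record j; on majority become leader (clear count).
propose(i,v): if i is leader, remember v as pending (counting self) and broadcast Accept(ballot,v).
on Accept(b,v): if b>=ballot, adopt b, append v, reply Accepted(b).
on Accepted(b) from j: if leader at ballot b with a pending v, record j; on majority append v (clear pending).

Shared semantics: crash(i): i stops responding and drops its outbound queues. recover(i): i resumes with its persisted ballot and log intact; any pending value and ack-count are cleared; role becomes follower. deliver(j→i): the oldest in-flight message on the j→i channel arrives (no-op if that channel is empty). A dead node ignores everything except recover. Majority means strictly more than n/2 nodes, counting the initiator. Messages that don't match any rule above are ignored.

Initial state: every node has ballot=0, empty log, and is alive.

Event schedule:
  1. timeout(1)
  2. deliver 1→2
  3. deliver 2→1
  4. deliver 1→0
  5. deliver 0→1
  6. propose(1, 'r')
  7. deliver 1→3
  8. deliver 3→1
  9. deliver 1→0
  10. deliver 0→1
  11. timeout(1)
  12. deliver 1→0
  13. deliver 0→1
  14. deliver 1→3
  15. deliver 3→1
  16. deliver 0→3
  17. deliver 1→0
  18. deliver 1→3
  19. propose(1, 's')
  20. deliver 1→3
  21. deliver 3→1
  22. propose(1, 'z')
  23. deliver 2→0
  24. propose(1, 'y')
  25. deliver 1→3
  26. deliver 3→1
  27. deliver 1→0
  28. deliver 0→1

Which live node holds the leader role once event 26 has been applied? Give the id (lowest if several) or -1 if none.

after 1 — timeout(1): n1:cand/b5/[-]
after 2 — deliver 1→2: n2:foll/b5/[-]
after 3 — deliver 2→1: ·
after 4 — deliver 1→0: n0:foll/b5/[-]
after 5 — deliver 0→1: n1:lead/b5/[-]
after 6 — propose(1,'r'): ·
after 7 — deliver 1→3: n3:foll/b5/[-]
after 8 — deliver 3→1: ·
after 9 — deliver 1→0: n0:foll/b5/[r]
after 10 — deliver 0→1: ·
after 11 — timeout(1): n1:cand/b9/[-]
after 12 — deliver 1→0: n0:foll/b9/[r]
after 13 — deliver 0→1: ·
after 14 — deliver 1→3: n3:foll/b5/[r]
after 15 — deliver 3→1: ·
after 16 — deliver 0→3: ·
after 17 — deliver 1→0: ·
after 18 — deliver 1→3: n3:foll/b9/[r]
after 19 — propose(1,'s'): ·
after 20 — deliver 1→3: ·
after 21 — deliver 3→1: n1:lead/b9/[-]
after 22 — propose(1,'z'): ·
after 23 — deliver 2→0: ·
after 24 — propose(1,'y'): ·
after 25 — deliver 1→3: n3:foll/b9/[r,z]
after 26 — deliver 3→1: ·

1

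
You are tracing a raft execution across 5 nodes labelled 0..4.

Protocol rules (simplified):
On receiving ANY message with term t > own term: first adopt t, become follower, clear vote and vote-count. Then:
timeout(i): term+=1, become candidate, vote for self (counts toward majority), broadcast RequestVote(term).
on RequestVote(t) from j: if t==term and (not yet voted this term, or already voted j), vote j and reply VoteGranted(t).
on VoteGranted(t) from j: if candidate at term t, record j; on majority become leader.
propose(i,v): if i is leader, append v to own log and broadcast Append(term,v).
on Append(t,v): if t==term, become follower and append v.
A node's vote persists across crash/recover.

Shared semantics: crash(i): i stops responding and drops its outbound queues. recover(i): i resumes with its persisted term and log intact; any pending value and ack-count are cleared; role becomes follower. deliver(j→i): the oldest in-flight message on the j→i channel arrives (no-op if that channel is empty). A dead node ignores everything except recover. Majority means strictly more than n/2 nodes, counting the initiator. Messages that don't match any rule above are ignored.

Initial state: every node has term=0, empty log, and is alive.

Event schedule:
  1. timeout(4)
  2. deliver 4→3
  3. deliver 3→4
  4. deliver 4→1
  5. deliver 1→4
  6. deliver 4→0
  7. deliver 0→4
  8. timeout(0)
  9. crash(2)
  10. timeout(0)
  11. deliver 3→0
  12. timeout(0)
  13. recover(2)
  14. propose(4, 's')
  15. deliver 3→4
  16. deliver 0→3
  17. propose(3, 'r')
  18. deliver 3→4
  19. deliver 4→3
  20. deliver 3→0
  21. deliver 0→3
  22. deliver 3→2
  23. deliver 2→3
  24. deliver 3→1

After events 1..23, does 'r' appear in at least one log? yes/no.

e1 timeout(4): 4[cand,t=1,-]
e2 deliver 4→3: 3[foll,t=1,-]
e3 deliver 3→4: ·
e4 deliver 4→1: 1[foll,t=1,-]
e5 deliver 1→4: 4[lead,t=1,-]
e6 deliver 4→0: 0[foll,t=1,-]
e7 deliver 0→4: ·
e8 timeout(0): 0[cand,t=2,-]
e9 crash(2): 2[✗foll,t=0,-]
e10 timeout(0): 0[cand,t=3,-]
e11 deliver 3→0: ·
e12 timeout(0): 0[cand,t=4,-]
e13 recover(2): 2[foll,t=0,-]
e14 propose(4,'s'): 4[lead,t=1,s]
e15 deliver 3→4: ·
e16 deliver 0→3: 3[foll,t=2,-]
e17 propose(3,'r'): ·
e18 deliver 3→4: ·
e19 deliver 4→3: ·
e20 deliver 3→0: ·
e21 deliver 0→3: 3[foll,t=3,-]
e22 deliver 3→2: ·
e23 deliver 2→3: ·

no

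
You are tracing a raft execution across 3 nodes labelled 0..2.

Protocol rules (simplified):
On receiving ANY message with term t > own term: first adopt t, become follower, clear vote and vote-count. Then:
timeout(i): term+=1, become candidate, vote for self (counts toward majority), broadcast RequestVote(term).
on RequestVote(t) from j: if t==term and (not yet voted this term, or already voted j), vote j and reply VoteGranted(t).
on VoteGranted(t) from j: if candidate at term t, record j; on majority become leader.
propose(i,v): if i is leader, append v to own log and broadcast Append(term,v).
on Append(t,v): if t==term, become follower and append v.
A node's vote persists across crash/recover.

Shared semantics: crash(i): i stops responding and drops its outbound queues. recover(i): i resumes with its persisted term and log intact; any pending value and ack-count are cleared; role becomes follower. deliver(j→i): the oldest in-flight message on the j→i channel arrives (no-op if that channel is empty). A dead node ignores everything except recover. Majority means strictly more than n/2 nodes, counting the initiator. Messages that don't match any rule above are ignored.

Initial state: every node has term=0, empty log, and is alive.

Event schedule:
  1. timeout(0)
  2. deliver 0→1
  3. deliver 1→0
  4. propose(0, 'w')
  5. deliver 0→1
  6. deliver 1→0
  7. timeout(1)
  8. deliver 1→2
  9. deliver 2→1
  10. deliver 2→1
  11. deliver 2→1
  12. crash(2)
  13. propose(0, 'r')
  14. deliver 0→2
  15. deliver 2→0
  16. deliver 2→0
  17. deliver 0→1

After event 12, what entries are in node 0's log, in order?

w

step 1 timeout(0): 0={cand,t=1,log=-}
step 2 deliver 0→1: 1={foll,t=1,log=-}
step 3 deliver 1→0: 0={lead,t=1,log=-}
step 4 propose(0,'w'): 0={lead,t=1,log=w}
step 5 deliver 0→1: 1={foll,t=1,log=w}
step 6 deliver 1→0: —
step 7 timeout(1): 1={cand,t=2,log=w}
step 8 deliver 1→2: 2={foll,t=2,log=-}
step 9 deliver 2→1: 1={lead,t=2,log=w}
step 10 deliver 2→1: —
step 11 deliver 2→1: —
step 12 crash(2): 2={✗foll,t=2,log=-}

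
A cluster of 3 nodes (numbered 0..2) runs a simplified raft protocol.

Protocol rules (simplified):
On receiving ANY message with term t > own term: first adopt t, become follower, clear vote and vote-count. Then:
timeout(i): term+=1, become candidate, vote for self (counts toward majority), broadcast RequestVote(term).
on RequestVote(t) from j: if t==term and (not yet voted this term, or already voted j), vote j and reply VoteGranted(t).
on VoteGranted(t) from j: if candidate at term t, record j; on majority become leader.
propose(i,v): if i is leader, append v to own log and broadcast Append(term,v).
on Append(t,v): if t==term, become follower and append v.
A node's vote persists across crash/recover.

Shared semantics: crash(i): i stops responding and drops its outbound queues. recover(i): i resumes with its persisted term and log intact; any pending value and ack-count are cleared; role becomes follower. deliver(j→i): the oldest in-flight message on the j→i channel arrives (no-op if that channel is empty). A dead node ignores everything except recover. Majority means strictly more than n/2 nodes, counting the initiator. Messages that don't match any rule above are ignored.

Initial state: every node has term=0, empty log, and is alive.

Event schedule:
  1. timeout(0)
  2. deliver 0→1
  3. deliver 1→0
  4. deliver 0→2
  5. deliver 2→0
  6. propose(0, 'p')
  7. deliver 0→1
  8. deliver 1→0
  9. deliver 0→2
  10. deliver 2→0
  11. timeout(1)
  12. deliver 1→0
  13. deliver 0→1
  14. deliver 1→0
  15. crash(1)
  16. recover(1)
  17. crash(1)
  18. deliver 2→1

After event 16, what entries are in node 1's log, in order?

1. timeout(0):  <0:cand t1 ->
2. deliver 0→1:  <1:foll t1 ->
3. deliver 1→0:  <0:lead t1 ->
4. deliver 0→2:  <2:foll t1 ->
5. deliver 2→0:  nop
6. propose(0,'p'):  <0:lead t1 p>
7. deliver 0→1:  <1:foll t1 p>
8. deliver 1→0:  nop
9. deliver 0→2:  <2:foll t1 p>
10. deliver 2→0:  nop
11. timeout(1):  <1:cand t2 p>
12. deliver 1→0:  <0:foll t2 p>
13. deliver 0→1:  <1:lead t2 p>
14. deliver 1→0:  nop
15. crash(1):  <1:✗lead t2 p>
16. recover(1):  <1:foll t2 p>

p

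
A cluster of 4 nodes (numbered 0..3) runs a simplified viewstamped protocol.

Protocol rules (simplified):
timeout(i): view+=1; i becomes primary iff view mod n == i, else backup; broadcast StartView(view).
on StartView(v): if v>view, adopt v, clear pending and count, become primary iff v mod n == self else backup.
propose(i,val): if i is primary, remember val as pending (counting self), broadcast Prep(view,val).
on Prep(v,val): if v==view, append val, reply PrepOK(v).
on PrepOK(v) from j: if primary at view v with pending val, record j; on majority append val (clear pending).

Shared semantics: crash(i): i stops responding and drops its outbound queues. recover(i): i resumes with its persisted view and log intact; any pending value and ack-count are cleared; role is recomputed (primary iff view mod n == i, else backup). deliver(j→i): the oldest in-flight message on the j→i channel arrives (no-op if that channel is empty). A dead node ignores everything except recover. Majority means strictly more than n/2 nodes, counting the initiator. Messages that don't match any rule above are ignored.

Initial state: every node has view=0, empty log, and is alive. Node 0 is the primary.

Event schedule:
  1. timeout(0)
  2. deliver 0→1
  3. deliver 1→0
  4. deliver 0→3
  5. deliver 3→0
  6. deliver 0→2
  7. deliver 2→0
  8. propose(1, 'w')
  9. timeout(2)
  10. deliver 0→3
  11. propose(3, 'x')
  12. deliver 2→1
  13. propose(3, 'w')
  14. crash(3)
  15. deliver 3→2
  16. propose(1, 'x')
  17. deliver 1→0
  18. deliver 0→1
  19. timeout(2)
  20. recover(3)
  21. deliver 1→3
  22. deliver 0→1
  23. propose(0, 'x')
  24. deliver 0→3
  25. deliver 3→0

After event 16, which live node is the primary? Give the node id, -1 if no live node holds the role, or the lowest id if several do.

[1] timeout(0) → N0(back v1 [-])
[2] deliver 0→1 → N1(prim v1 [-])
[3] deliver 1→0 → ∅
[4] deliver 0→3 → N3(back v1 [-])
[5] deliver 3→0 → ∅
[6] deliver 0→2 → N2(back v1 [-])
[7] deliver 2→0 → ∅
[8] propose(1,'w') → ∅
[9] timeout(2) → N2(prim v2 [-])
[10] deliver 0→3 → ∅
[11] propose(3,'x') → ∅
[12] deliver 2→1 → N1(back v2 [-])
[13] propose(3,'w') → ∅
[14] crash(3) → N3(✗back v1 [-])
[15] deliver 3→2 → ∅
[16] propose(1,'x') → ∅

2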